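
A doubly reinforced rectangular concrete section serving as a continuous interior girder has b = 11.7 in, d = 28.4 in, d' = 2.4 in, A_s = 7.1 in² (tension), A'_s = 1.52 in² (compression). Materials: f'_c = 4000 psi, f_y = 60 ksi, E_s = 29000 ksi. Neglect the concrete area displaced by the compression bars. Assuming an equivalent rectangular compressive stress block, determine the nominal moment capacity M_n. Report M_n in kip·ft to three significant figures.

M_n ≈ 873 kip·ft

Assume both steels yield.
a = (A_s − A'_s) f_y/(0.85 f'_c b) = (7.1 − 1.52) × 60/(0.85 × 4 × 11.7) = 8.416 in.
c = a/β₁ = 8.416/0.85 = 9.901 in; ε'_s = 0.003(c − d')/c = 0.0023 ≥ ε_y = 0.0021, so the compression steel yields.
M_n = (A_s − A'_s) f_y (d − a/2) + A'_s f_y (d − d') = 334.8 × (28.4 − 4.208) + 91.2 × (28.4 − 2.4) = 8099.5 + 2371.2 = 10470.7 kip·in = 10470.7/12 = 872.56 kip·ft.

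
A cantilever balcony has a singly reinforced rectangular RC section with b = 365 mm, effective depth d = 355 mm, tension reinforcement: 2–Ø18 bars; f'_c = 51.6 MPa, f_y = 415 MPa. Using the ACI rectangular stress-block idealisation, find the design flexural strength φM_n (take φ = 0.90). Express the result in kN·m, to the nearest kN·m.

A_s = 2 × 254 = 508 mm².
T = A_s f_y = 508 × 415 = 210820 N = 210.82 kN.
From C = T: a = T/(0.85 f'_c b) = 210820/(0.85 × 51.6 × 365) = 13.17 mm.
M_n = T(d − a/2) = 210.82 kN × (355 − 6.585) mm = 73.45 kN·m.
φM_n = 0.90 × 73.45 = 66.11 kN·m.

φM_n ≈ 66 kN·m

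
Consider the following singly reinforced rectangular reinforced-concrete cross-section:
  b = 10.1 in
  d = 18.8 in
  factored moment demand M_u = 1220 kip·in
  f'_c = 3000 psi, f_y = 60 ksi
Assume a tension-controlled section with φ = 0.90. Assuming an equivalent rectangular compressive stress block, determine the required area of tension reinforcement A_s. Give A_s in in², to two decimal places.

M_n = M_u/φ = 1220/0.90 = 1355.56 kip·in.
From M_n = 0.85 f'_c a b (d − a/2):
a = d − √(d² − 2M_n/(0.85 f'_c b)) = 18.8 − √(18.8² − 2 × 1355.56/(0.85 × 3 × 10.1)) = 3.046 in.
A_s = 0.85 f'_c a b / f_y = 0.85 × 3 × 3.046 × 10.1 / 60 = 1.307 in².

A_s ≈ 1.31 in²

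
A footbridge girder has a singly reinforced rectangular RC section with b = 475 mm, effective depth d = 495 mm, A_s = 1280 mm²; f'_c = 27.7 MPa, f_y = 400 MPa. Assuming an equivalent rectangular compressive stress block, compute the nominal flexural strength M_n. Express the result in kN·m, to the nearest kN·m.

M_n ≈ 242 kN·m

T = A_s f_y = 1280 × 400 = 512000 N = 512 kN.
From C = T: a = T/(0.85 f'_c b) = 512000/(0.85 × 27.7 × 475) = 45.78 mm.
M_n = T(d − a/2) = 512 kN × (495 − 22.89) mm = 241.72 kN·m.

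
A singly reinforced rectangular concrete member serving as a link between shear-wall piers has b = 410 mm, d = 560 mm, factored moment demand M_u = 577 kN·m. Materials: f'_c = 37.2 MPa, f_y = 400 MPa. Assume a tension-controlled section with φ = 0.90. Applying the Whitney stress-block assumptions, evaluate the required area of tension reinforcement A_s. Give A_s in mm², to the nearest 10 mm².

A_s ≈ 3130 mm²

M_n = M_u/φ = 577/0.90 = 641.111 kN·m.
With M_n = 0.85 f'_c a b (d − a/2), solve the quadratic for a:
a = d − √(d² − 2M_n/(0.85 f'_c b)) = 560 − √(560² − 2 × 641.111×10⁶/(0.85 × 37.2 × 410)) = 96.65 mm.
A_s = 0.85 f'_c a b / f_y = 0.85 × 37.2 × 96.65 × 410 / 400 = 3132.5 mm².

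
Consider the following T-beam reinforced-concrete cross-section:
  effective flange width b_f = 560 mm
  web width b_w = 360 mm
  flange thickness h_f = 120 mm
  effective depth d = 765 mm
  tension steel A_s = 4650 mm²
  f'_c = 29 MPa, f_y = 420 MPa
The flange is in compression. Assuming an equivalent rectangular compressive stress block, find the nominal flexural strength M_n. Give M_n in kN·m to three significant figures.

M_n ≈ 1350 kN·m

Tension: T = A_s f_y = 4650 × 420 = 1953000 N.
Try a within the flange: a = T/(0.85 f'_c b_f) = 1953000/(0.85 × 29 × 560) = 141.48 mm.
a = 141.48 > h_f = 120 mm: the block extends into the web. Split into flange-overhang and web parts.
C_f = 0.85 f'_c (b_f − b_w) h_f = 0.85 × 29 × (560 − 360) × 120 = 591600 N.
Remaining web compression depth: a_w = (T − C_f)/(0.85 f'_c b_w) = (1953000 − 591600)/(0.85 × 29 × 360) = 153.41 mm.
M_n = C_f(d − h_f/2) + (T − C_f)(d − a_w/2) = 591600 × (765 − 60) + 1361400 × (765 − 76.705) = 417.08 + 937.04 = 1354.12 × 10⁶ N·mm.
M_n = 1354.12 kN·m.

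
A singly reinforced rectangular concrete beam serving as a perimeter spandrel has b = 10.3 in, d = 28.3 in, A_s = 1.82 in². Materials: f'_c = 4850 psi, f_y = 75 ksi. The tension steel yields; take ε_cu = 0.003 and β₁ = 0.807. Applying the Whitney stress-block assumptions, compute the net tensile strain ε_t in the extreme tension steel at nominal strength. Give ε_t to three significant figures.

ε_t ≈ 0.0183

a = A_s f_y/(0.85 f'_c b) = 3.215 in.
β₁ = 0.807, so c = a/β₁ = 3.215/0.807 = 3.984 in.
From the linear strain diagram with ε_cu = 0.003: ε_t = 0.003 (d − c)/c = 0.003 × (28.3 − 3.984)/3.984 = 0.0183.
Since ε_t ≥ 0.005, the section is tension-controlled.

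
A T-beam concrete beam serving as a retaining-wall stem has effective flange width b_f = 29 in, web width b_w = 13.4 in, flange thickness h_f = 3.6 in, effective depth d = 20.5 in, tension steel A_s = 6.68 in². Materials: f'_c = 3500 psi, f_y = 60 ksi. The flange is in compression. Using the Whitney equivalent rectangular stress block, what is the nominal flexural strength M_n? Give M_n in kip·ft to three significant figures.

Tension: T = A_s f_y = 6.68 × 60 = 400.8 kips.
Try a within the flange: a = T/(0.85 f'_c b_f) = 400.8/(0.85 × 3.5 × 29) = 4.646 in.
a = 4.646 > h_f = 3.6 in: the block extends into the web. Split into flange-overhang and web parts.
C_f = 0.85 f'_c (b_f − b_w) h_f = 0.85 × 3.5 × (29 − 13.4) × 3.6 = 167.1 kips.
Remaining web compression depth: a_w = (T − C_f)/(0.85 f'_c b_w) = (400.8 − 167.1)/(0.85 × 3.5 × 13.4) = 5.862 in.
M_n = C_f(d − h_f/2) + (T − C_f)(d − a_w/2) = 167.1 × (20.5 − 1.8) + 233.7 × (20.5 − 2.931) = 3124.8 + 4105.9 = 7230.7 kip·in.
M_n = 7230.7/12 = 602.56 kip·ft.

M_n ≈ 603 kip·ft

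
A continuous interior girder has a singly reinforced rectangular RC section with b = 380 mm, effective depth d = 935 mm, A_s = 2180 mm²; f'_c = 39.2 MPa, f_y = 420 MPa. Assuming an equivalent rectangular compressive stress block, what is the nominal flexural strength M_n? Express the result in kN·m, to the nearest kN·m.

T = A_s f_y = 2180 × 420 = 915600 N = 915.6 kN.
From C = T: a = T/(0.85 f'_c b) = 915600/(0.85 × 39.2 × 380) = 72.31 mm.
M_n = T(d − a/2) = 915.6 kN × (935 − 36.155) mm = 822.98 kN·m.

M_n ≈ 823 kN·m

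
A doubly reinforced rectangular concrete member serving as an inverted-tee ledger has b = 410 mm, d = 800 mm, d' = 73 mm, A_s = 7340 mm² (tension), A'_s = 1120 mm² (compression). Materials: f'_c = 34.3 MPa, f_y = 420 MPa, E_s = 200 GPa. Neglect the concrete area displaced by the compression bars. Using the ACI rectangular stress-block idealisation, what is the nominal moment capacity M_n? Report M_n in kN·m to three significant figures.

Assume both tension and compression steel yield.
Net tension couple steel: A_s − A'_s = 6220 mm².
a = (A_s − A'_s) f_y / (0.85 f'_c b) = 2612400/(0.85 × 34.3 × 410) = 218.55 mm.
c = a/β₁ = 218.55/0.805 = 271.49 mm; ε'_s = 0.003(c − d')/c = 0.0022 ≥ f_y/E_s = 0.0021, so compression steel does yield.
M_n = (A_s − A'_s) f_y (d − a/2) + A'_s f_y (d − d') = [2612400 × (800 − 109.275) + 470400 × (800 − 73)] × 10⁻⁶ = 1804.45 + 341.98 = 2146.43 kN·m.

M_n ≈ 2150 kN·m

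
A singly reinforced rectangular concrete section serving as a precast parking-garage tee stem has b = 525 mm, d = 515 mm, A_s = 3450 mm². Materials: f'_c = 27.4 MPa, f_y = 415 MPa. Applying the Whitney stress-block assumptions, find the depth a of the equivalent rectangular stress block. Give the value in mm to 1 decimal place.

a ≈ 117.1 mm

T = A_s f_y = 3450 × 415 = 1431750 N = 1431.75 kN.
Setting C = 0.85 f'_c a b equal to T: a = 1431750/(0.85 × 27.4 × 525) = 117.1 mm.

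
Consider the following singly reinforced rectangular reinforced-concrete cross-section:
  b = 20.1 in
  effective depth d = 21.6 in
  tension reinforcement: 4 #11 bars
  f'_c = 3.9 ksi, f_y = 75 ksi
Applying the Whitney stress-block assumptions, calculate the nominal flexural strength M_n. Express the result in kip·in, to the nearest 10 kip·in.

A_s = 4 × 1.56 = 6.24 in².
T = A_s f_y = 6.24 × 75 = 468 kips.
a = T/(0.85 f'_c b) = 468/(0.85 × 3.9 × 20.1) = 7.024 in.
M_n = T(d − a/2) = 468 × (21.6 − 3.512) = 8465.2 kip·in.

M_n ≈ 8470 kip·in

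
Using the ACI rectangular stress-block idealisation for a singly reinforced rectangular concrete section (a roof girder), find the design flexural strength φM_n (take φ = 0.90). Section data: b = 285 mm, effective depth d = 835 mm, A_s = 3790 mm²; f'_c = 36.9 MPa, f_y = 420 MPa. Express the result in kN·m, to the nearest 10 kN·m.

T = A_s f_y = 3790 × 420 = 1591800 N = 1591.8 kN.
From C = T: a = T/(0.85 f'_c b) = 1591800/(0.85 × 36.9 × 285) = 178.07 mm.
M_n = T(d − a/2) = 1591.8 kN × (835 − 89.035) mm = 1187.43 kN·m.
φM_n = 0.90 × 1187.43 = 1068.69 kN·m.

φM_n ≈ 1070 kN·m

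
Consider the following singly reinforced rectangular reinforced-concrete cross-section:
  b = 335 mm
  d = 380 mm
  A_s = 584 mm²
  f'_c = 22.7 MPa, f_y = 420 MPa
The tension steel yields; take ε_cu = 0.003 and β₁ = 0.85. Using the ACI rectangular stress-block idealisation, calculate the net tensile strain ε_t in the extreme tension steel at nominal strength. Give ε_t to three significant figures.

ε_t ≈ 0.0225

a = A_s f_y/(0.85 f'_c b) = 37.95 mm.
β₁ = 0.85, so c = a/β₁ = 37.95/0.85 = 44.65 mm.
From the linear strain diagram with ε_cu = 0.003: ε_t = 0.003 (d − c)/c = 0.003 × (380 − 44.65)/44.65 = 0.0225.
Since ε_t ≥ 0.005, the section is tension-controlled.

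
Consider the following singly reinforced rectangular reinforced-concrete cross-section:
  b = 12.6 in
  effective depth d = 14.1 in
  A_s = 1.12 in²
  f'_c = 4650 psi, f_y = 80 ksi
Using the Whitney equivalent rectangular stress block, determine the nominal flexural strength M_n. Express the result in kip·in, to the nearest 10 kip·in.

T = A_s f_y = 1.12 × 80 = 89.6 kips.
a = T/(0.85 f'_c b) = 89.6/(0.85 × 4.65 × 12.6) = 1.799 in.
M_n = T(d − a/2) = 89.6 × (14.1 − 0.8995) = 1182.8 kip·in.

M_n ≈ 1180 kip·in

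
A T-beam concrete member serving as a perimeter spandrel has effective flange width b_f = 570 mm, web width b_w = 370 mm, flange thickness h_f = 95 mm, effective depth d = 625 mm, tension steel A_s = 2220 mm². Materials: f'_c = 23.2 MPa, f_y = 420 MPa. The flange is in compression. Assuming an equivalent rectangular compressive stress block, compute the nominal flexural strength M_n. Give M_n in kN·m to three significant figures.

Tension: T = A_s f_y = 2220 × 420 = 932400 N.
Try a within the flange: a = T/(0.85 f'_c b_f) = 932400/(0.85 × 23.2 × 570) = 82.95 mm.
Since a = 82.95 ≤ h_f = 95 mm, the stress block lies entirely in the flange; analyse as a rectangular beam of width b_f.
M_n = T(d − a/2) = 932400 × (625 − 41.475) = 544.08 × 10⁶ N·mm.
M_n = 544.08 kN·m.

M_n ≈ 544 kN·m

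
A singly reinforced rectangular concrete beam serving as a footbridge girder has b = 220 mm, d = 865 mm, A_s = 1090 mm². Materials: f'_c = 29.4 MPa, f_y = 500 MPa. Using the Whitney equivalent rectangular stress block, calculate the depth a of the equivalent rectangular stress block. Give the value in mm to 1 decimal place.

T = A_s f_y = 1090 × 500 = 545000 N = 545 kN.
Setting C = 0.85 f'_c a b equal to T: a = 545000/(0.85 × 29.4 × 220) = 99.1 mm.

a ≈ 99.1 mm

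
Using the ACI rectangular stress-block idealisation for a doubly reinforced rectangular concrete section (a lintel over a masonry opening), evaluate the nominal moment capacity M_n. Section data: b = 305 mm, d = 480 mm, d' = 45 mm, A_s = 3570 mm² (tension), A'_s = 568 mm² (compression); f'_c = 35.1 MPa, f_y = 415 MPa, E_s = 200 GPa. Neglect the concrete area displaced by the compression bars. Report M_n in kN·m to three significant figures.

M_n ≈ 615 kN·m

Assume both tension and compression steel yield.
Net tension couple steel: A_s − A'_s = 3002 mm².
a = (A_s − A'_s) f_y / (0.85 f'_c b) = 1245830/(0.85 × 35.1 × 305) = 136.91 mm.
c = a/β₁ = 136.91/0.799 = 171.35 mm; ε'_s = 0.003(c − d')/c = 0.0022 ≥ f_y/E_s = 0.0021, so compression steel does yield.
M_n = (A_s − A'_s) f_y (d − a/2) + A'_s f_y (d − d') = [1245830 × (480 − 68.455) + 235720 × (480 − 45)] × 10⁻⁶ = 512.72 + 102.54 = 615.26 kN·m.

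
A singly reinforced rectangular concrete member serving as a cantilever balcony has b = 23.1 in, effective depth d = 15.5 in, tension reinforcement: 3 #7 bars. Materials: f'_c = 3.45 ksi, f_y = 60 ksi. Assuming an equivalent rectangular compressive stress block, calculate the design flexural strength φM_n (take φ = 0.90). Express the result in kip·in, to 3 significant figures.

A_s = 3 × 0.6 = 1.8 in².
T = A_s f_y = 1.8 × 60 = 108 kips.
a = T/(0.85 f'_c b) = 108/(0.85 × 3.45 × 23.1) = 1.594 in.
M_n = T(d − a/2) = 108 × (15.5 − 0.797) = 1587.9 kip·in.
φM_n = 0.90 × 1587.9 = 1429.1 kip·in.

φM_n ≈ 1430 kip·in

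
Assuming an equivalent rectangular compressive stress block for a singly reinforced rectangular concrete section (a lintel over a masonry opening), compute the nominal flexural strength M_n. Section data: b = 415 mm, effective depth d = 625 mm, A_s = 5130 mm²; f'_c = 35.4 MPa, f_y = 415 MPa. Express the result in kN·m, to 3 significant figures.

M_n ≈ 1150 kN·m

T = A_s f_y = 5130 × 415 = 2128950 N = 2128.95 kN.
From C = T: a = T/(0.85 f'_c b) = 2128950/(0.85 × 35.4 × 415) = 170.49 mm.
M_n = T(d − a/2) = 2128.95 kN × (625 − 85.245) mm = 1149.11 kN·m.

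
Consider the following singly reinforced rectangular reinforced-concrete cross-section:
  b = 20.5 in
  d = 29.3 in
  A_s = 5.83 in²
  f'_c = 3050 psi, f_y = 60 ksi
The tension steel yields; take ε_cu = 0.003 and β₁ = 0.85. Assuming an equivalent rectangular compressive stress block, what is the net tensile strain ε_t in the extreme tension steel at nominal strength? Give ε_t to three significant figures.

ε_t ≈ 0.00835

a = A_s f_y/(0.85 f'_c b) = 6.582 in.
β₁ = 0.85, so c = a/β₁ = 6.582/0.85 = 7.744 in.
From the linear strain diagram with ε_cu = 0.003: ε_t = 0.003 (d − c)/c = 0.003 × (29.3 − 7.744)/7.744 = 0.00835.
Since ε_t ≥ 0.005, the section is tension-controlled.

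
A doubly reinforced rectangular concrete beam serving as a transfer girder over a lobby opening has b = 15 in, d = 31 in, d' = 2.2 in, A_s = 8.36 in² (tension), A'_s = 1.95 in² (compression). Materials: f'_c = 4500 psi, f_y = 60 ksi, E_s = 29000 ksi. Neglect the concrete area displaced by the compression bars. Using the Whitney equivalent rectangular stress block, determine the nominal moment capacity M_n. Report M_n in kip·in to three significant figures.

Assume both steels yield.
a = (A_s − A'_s) f_y/(0.85 f'_c b) = (8.36 − 1.95) × 60/(0.85 × 4.5 × 15) = 6.703 in.
c = a/β₁ = 6.703/0.825 = 8.125 in; ε'_s = 0.003(c − d')/c = 0.0022 ≥ ε_y = 0.0021, so the compression steel yields.
M_n = (A_s − A'_s) f_y (d − a/2) + A'_s f_y (d − d') = 384.6 × (31 − 3.3515) + 117 × (31 − 2.2) = 10633.6 + 3369.6 = 14003.2 kip·in.

M_n ≈ 14000 kip·in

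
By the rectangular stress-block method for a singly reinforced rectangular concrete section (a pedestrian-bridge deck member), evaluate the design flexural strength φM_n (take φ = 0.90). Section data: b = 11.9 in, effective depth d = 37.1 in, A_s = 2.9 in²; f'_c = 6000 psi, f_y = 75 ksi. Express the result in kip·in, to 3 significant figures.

T = A_s f_y = 2.9 × 75 = 217.5 kips.
a = T/(0.85 f'_c b) = 217.5/(0.85 × 6 × 11.9) = 3.584 in.
M_n = T(d − a/2) = 217.5 × (37.1 − 1.792) = 7679.5 kip·in.
φM_n = 0.90 × 7679.5 = 6911.6 kip·in.

φM_n ≈ 6910 kip·in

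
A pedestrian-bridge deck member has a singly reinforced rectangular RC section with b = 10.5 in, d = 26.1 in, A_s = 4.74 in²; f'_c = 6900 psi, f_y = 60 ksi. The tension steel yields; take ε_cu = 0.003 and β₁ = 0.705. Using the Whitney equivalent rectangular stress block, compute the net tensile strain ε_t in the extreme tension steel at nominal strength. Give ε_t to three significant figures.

a = A_s f_y/(0.85 f'_c b) = 4.618 in.
β₁ = 0.705, so c = a/β₁ = 4.618/0.705 = 6.550 in.
From the linear strain diagram with ε_cu = 0.003: ε_t = 0.003 (d − c)/c = 0.003 × (26.1 − 6.550)/6.550 = 0.00895.
Since ε_t ≥ 0.005, the section is tension-controlled.

ε_t ≈ 0.00895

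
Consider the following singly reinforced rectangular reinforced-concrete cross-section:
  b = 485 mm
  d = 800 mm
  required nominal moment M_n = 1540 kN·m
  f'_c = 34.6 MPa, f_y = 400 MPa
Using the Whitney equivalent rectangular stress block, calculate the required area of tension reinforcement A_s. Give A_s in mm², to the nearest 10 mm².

A_s ≈ 5310 mm²

With M_n = 0.85 f'_c a b (d − a/2), solve the quadratic for a:
a = d − √(d² − 2M_n/(0.85 f'_c b)) = 800 − √(800² − 2 × 1540×10⁶/(0.85 × 34.6 × 485)) = 148.79 mm.
A_s = 0.85 f'_c a b / f_y = 0.85 × 34.6 × 148.79 × 485 / 400 = 5305.8 mm².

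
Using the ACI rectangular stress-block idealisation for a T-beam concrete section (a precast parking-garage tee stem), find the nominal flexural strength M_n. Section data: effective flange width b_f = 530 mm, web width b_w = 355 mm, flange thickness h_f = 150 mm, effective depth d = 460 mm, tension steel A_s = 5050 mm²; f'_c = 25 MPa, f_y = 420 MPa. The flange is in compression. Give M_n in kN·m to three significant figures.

Tension: T = A_s f_y = 5050 × 420 = 2121000 N.
Try a within the flange: a = T/(0.85 f'_c b_f) = 2121000/(0.85 × 25 × 530) = 188.32 mm.
a = 188.32 > h_f = 150 mm: the block extends into the web. Split into flange-overhang and web parts.
C_f = 0.85 f'_c (b_f − b_w) h_f = 0.85 × 25 × (530 − 355) × 150 = 557813 N.
Remaining web compression depth: a_w = (T − C_f)/(0.85 f'_c b_w) = (2121000 − 557813)/(0.85 × 25 × 355) = 207.22 mm.
M_n = C_f(d − h_f/2) + (T − C_f)(d − a_w/2) = 557813 × (460 − 75) + 1563187 × (460 − 103.61) = 214.76 + 557.10 = 771.86 × 10⁶ N·mm.
M_n = 771.86 kN·m.

M_n ≈ 772 kN·m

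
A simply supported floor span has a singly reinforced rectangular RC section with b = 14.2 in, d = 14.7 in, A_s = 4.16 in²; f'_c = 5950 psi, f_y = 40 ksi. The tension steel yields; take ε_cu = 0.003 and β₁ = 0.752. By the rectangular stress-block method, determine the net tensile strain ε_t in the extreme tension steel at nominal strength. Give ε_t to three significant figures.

ε_t ≈ 0.0113

a = A_s f_y/(0.85 f'_c b) = 2.317 in.
β₁ = 0.752, so c = a/β₁ = 2.317/0.752 = 3.081 in.
From the linear strain diagram with ε_cu = 0.003: ε_t = 0.003 (d − c)/c = 0.003 × (14.7 − 3.081)/3.081 = 0.0113.
Since ε_t ≥ 0.005, the section is tension-controlled.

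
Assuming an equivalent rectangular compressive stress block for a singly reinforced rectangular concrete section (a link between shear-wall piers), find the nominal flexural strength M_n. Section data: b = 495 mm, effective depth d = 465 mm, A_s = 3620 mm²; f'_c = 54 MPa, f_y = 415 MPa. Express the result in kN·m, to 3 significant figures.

T = A_s f_y = 3620 × 415 = 1502300 N = 1502.3 kN.
From C = T: a = T/(0.85 f'_c b) = 1502300/(0.85 × 54 × 495) = 66.12 mm.
M_n = T(d − a/2) = 1502.3 kN × (465 − 33.06) mm = 648.90 kN·m.

M_n ≈ 649 kN·m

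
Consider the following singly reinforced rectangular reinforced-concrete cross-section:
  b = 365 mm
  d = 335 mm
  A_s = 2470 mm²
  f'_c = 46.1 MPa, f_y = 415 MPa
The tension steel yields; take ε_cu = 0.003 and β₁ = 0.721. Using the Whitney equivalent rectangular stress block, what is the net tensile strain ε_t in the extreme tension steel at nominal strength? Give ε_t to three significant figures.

ε_t ≈ 0.00711

a = A_s f_y/(0.85 f'_c b) = 71.67 mm.
β₁ = 0.721, so c = a/β₁ = 71.67/0.721 = 99.40 mm.
From the linear strain diagram with ε_cu = 0.003: ε_t = 0.003 (d − c)/c = 0.003 × (335 − 99.40)/99.40 = 0.00711.
Since ε_t ≥ 0.005, the section is tension-controlled.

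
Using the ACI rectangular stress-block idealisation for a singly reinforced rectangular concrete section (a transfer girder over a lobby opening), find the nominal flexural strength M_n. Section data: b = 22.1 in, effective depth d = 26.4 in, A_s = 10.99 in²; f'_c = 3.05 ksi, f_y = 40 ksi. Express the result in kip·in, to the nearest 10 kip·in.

T = A_s f_y = 10.99 × 40 = 439.6 kips.
a = T/(0.85 f'_c b) = 439.6/(0.85 × 3.05 × 22.1) = 7.673 in.
M_n = T(d − a/2) = 439.6 × (26.4 − 3.8365) = 9918.9 kip·in.

M_n ≈ 9920 kip·in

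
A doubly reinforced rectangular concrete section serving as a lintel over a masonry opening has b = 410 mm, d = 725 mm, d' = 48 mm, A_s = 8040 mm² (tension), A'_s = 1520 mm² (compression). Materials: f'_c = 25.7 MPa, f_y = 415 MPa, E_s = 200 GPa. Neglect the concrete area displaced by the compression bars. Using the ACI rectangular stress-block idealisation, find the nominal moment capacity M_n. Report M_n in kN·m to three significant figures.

Assume both tension and compression steel yield.
Net tension couple steel: A_s − A'_s = 6520 mm².
a = (A_s − A'_s) f_y / (0.85 f'_c b) = 2705800/(0.85 × 25.7 × 410) = 302.11 mm.
c = a/β₁ = 302.11/0.85 = 355.42 mm; ε'_s = 0.003(c − d')/c = 0.0026 ≥ f_y/E_s = 0.0021, so compression steel does yield.
M_n = (A_s − A'_s) f_y (d − a/2) + A'_s f_y (d − d') = [2705800 × (725 − 151.055) + 630800 × (725 − 48)] × 10⁻⁶ = 1552.98 + 427.05 = 1980.03 kN·m.

M_n ≈ 1980 kN·m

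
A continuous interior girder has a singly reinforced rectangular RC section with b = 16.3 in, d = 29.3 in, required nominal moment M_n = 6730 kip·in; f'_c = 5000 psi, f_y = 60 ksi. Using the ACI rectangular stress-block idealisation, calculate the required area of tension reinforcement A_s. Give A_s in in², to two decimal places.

A_s ≈ 4.07 in²

From M_n = 0.85 f'_c a b (d − a/2):
a = d − √(d² − 2M_n/(0.85 f'_c b)) = 29.3 − √(29.3² − 2 × 6730/(0.85 × 5 × 16.3)) = 3.528 in.
A_s = 0.85 f'_c a b / f_y = 0.85 × 5 × 3.528 × 16.3 / 60 = 4.073 in².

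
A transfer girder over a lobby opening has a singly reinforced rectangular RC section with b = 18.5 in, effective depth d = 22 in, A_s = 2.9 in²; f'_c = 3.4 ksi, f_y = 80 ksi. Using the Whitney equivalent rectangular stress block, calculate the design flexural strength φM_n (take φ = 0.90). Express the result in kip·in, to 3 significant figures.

T = A_s f_y = 2.9 × 80 = 232 kips.
a = T/(0.85 f'_c b) = 232/(0.85 × 3.4 × 18.5) = 4.339 in.
M_n = T(d − a/2) = 232 × (22 − 2.1695) = 4600.7 kip·in.
φM_n = 0.90 × 4600.7 = 4140.6 kip·in.

φM_n ≈ 4140 kip·in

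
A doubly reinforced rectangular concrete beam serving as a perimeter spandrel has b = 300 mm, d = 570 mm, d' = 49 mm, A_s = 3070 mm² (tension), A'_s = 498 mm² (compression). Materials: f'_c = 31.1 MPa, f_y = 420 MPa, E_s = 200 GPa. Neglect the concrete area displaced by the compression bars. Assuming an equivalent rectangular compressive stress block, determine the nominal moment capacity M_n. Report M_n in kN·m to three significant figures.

Assume both tension and compression steel yield.
Net tension couple steel: A_s − A'_s = 2572 mm².
a = (A_s − A'_s) f_y / (0.85 f'_c b) = 1080240/(0.85 × 31.1 × 300) = 136.21 mm.
c = a/β₁ = 136.21/0.828 = 164.50 mm; ε'_s = 0.003(c − d')/c = 0.0021 ≥ f_y/E_s = 0.0021, so compression steel does yield.
M_n = (A_s − A'_s) f_y (d − a/2) + A'_s f_y (d − d') = [1080240 × (570 − 68.105) + 209160 × (570 − 49)] × 10⁻⁶ = 542.17 + 108.97 = 651.14 kN·m.

M_n ≈ 651 kN·m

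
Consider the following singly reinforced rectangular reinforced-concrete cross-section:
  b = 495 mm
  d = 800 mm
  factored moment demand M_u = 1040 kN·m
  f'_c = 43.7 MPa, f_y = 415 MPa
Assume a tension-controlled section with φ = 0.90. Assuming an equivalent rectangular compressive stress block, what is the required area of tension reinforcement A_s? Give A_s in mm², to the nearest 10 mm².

M_n = M_u/φ = 1040/0.90 = 1155.56 kN·m.
With M_n = 0.85 f'_c a b (d − a/2), solve the quadratic for a:
a = d − √(d² − 2M_n/(0.85 f'_c b)) = 800 − √(800² − 2 × 1155.56×10⁶/(0.85 × 43.7 × 495)) = 82.85 mm.
A_s = 0.85 f'_c a b / f_y = 0.85 × 43.7 × 82.85 × 495 / 415 = 3670.7 mm².

A_s ≈ 3670 mm²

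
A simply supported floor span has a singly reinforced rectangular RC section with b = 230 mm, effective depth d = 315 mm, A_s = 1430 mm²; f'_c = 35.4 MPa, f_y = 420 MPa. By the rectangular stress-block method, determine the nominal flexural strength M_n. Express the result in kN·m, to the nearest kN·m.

T = A_s f_y = 1430 × 420 = 600600 N = 600.6 kN.
From C = T: a = T/(0.85 f'_c b) = 600600/(0.85 × 35.4 × 230) = 86.78 mm.
M_n = T(d − a/2) = 600.6 kN × (315 − 43.39) mm = 163.13 kN·m.

M_n ≈ 163 kN·m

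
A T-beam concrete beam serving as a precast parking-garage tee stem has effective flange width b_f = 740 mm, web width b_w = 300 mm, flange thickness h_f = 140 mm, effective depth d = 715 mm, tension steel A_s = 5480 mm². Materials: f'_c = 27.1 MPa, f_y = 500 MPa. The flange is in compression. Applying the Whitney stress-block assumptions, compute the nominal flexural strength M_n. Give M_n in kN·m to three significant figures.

Tension: T = A_s f_y = 5480 × 500 = 2740000 N.
Try a within the flange: a = T/(0.85 f'_c b_f) = 2740000/(0.85 × 27.1 × 740) = 160.74 mm.
a = 160.74 > h_f = 140 mm: the block extends into the web. Split into flange-overhang and web parts.
C_f = 0.85 f'_c (b_f − b_w) h_f = 0.85 × 27.1 × (740 − 300) × 140 = 1418956 N.
Remaining web compression depth: a_w = (T − C_f)/(0.85 f'_c b_w) = (2740000 − 1418956)/(0.85 × 27.1 × 300) = 191.16 mm.
M_n = C_f(d − h_f/2) + (T − C_f)(d − a_w/2) = 1418956 × (715 − 70) + 1321044 × (715 − 95.58) = 915.23 + 818.28 = 1733.51 × 10⁶ N·mm.
M_n = 1733.51 kN·m.

M_n ≈ 1730 kN·m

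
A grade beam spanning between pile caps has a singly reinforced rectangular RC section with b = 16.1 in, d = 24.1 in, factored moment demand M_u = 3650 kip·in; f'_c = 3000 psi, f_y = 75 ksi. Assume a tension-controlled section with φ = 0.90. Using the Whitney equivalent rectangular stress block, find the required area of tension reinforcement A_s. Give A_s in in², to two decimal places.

A_s ≈ 2.48 in²

M_n = M_u/φ = 3650/0.90 = 4055.56 kip·in.
From M_n = 0.85 f'_c a b (d − a/2):
a = d − √(d² − 2M_n/(0.85 f'_c b)) = 24.1 − √(24.1² − 2 × 4055.56/(0.85 × 3 × 16.1)) = 4.523 in.
A_s = 0.85 f'_c a b / f_y = 0.85 × 3 × 4.523 × 16.1 / 75 = 2.476 in².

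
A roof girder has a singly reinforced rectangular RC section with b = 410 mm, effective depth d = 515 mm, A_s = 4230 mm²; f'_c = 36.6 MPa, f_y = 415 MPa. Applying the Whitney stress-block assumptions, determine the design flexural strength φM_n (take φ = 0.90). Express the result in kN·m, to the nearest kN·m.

T = A_s f_y = 4230 × 415 = 1755450 N = 1755.45 kN.
From C = T: a = T/(0.85 f'_c b) = 1755450/(0.85 × 36.6 × 410) = 137.63 mm.
M_n = T(d − a/2) = 1755.45 kN × (515 − 68.815) mm = 783.26 kN·m.
φM_n = 0.90 × 783.26 = 704.93 kN·m.

φM_n ≈ 705 kN·m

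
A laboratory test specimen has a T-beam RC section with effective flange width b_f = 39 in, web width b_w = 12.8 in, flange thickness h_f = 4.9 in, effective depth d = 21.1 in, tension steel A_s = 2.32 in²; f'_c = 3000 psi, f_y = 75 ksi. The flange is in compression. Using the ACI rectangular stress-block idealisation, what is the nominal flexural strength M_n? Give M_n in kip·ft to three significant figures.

Tension: T = A_s f_y = 2.32 × 75 = 174 kips.
Try a within the flange: a = T/(0.85 f'_c b_f) = 174/(0.85 × 3 × 39) = 1.750 in.
Since a = 1.750 ≤ h_f = 4.9 in, the stress block lies entirely in the flange; analyse as a rectangular beam of width b_f.
M_n = T(d − a/2) = 174 × (21.1 − 0.875) = 3519.2 kip·in.
M_n = 3519.2/12 = 293.27 kip·ft.

M_n ≈ 293 kip·ft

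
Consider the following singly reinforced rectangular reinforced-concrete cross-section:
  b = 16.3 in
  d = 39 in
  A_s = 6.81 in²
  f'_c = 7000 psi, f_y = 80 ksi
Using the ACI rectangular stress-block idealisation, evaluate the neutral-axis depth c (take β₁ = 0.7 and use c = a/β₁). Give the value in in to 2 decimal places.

T = A_s f_y = 6.81 × 80 = 544.8 kips.
a = T/(0.85 f'_c b) = 544.8/(0.85 × 7 × 16.3) = 5.6174 in.
With β₁ = 0.7, c = a/β₁ = 5.6174/0.7 = 8.02 in.

c ≈ 8.02 in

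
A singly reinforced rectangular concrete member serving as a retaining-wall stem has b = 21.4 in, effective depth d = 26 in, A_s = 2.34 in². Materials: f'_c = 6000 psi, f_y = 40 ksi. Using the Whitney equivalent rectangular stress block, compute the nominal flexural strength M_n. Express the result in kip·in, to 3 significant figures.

T = A_s f_y = 2.34 × 40 = 93.6 kips.
a = T/(0.85 f'_c b) = 93.6/(0.85 × 6 × 21.4) = 0.858 in.
M_n = T(d − a/2) = 93.6 × (26 − 0.429) = 2393.4 kip·in.

M_n ≈ 2390 kip·in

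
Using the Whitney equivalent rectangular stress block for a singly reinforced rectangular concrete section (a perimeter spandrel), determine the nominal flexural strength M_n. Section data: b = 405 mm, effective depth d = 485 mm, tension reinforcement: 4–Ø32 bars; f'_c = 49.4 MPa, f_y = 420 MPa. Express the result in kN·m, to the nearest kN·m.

M_n ≈ 601 kN·m

A_s = 4 × 804 = 3216 mm².
T = A_s f_y = 3216 × 420 = 1350720 N = 1350.72 kN.
From C = T: a = T/(0.85 f'_c b) = 1350720/(0.85 × 49.4 × 405) = 79.43 mm.
M_n = T(d − a/2) = 1350.72 kN × (485 − 39.715) mm = 601.46 kN·m.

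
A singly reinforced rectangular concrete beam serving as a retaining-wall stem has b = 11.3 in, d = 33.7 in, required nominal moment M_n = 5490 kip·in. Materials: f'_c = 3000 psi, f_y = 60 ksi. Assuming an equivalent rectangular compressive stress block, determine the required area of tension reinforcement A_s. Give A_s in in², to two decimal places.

A_s ≈ 2.99 in²

From M_n = 0.85 f'_c a b (d − a/2):
a = d − √(d² − 2M_n/(0.85 f'_c b)) = 33.7 − √(33.7² − 2 × 5490/(0.85 × 3 × 11.3)) = 6.229 in.
A_s = 0.85 f'_c a b / f_y = 0.85 × 3 × 6.229 × 11.3 / 60 = 2.991 in².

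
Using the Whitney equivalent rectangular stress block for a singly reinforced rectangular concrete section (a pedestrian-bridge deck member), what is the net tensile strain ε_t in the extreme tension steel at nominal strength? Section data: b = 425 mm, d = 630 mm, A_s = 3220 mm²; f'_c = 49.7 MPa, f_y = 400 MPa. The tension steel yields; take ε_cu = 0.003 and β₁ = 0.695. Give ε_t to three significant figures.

a = A_s f_y/(0.85 f'_c b) = 71.74 mm.
β₁ = 0.695, so c = a/β₁ = 71.74/0.695 = 103.22 mm.
From the linear strain diagram with ε_cu = 0.003: ε_t = 0.003 (d − c)/c = 0.003 × (630 − 103.22)/103.22 = 0.0153.
Since ε_t ≥ 0.005, the section is tension-controlled.

ε_t ≈ 0.0153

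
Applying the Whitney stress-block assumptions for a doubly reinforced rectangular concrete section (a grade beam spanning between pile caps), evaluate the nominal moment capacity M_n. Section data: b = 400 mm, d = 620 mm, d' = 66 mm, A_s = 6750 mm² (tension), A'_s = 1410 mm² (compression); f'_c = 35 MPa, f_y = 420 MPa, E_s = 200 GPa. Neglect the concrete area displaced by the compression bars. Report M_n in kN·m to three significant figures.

M_n ≈ 1510 kN·m

Assume both tension and compression steel yield.
Net tension couple steel: A_s − A'_s = 5340 mm².
a = (A_s − A'_s) f_y / (0.85 f'_c b) = 2242800/(0.85 × 35 × 400) = 188.47 mm.
c = a/β₁ = 188.47/0.8 = 235.59 mm; ε'_s = 0.003(c − d')/c = 0.0022 ≥ f_y/E_s = 0.0021, so compression steel does yield.
M_n = (A_s − A'_s) f_y (d − a/2) + A'_s f_y (d − d') = [2242800 × (620 − 94.235) + 592200 × (620 − 66)] × 10⁻⁶ = 1179.19 + 328.08 = 1507.27 kN·m.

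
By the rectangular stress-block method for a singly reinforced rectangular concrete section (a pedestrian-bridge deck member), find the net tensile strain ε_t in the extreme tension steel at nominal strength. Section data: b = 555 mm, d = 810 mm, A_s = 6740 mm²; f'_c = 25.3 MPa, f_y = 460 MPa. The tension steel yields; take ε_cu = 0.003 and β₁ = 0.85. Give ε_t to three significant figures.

ε_t ≈ 0.00495

a = A_s f_y/(0.85 f'_c b) = 259.77 mm.
β₁ = 0.85, so c = a/β₁ = 259.77/0.85 = 305.61 mm.
From the linear strain diagram with ε_cu = 0.003: ε_t = 0.003 (d − c)/c = 0.003 × (810 − 305.61)/305.61 = 0.00495.
ε_t is between 0.004 and 0.005 — transition zone.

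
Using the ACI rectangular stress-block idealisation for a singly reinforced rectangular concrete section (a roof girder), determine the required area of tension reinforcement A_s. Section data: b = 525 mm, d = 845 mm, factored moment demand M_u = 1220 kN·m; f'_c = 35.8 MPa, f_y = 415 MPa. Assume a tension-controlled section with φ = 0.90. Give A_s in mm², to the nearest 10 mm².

A_s ≈ 4130 mm²

M_n = M_u/φ = 1220/0.90 = 1355.56 kN·m.
With M_n = 0.85 f'_c a b (d − a/2), solve the quadratic for a:
a = d − √(d² − 2M_n/(0.85 f'_c b)) = 845 − √(845² − 2 × 1355.56×10⁶/(0.85 × 35.8 × 525)) = 107.22 mm.
A_s = 0.85 f'_c a b / f_y = 0.85 × 35.8 × 107.22 × 525 / 415 = 4127.5 mm².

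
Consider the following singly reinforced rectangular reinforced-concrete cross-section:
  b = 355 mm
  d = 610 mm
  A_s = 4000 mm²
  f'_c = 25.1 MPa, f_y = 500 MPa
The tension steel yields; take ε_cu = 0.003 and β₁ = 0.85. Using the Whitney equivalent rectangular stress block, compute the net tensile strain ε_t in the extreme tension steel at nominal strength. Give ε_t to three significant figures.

ε_t ≈ 0.00289

a = A_s f_y/(0.85 f'_c b) = 264.06 mm.
β₁ = 0.85, so c = a/β₁ = 264.06/0.85 = 310.66 mm.
From the linear strain diagram with ε_cu = 0.003: ε_t = 0.003 (d − c)/c = 0.003 × (610 − 310.66)/310.66 = 0.00289.
ε_t < 0.004 — the section is over-reinforced for flexure under ACI limits.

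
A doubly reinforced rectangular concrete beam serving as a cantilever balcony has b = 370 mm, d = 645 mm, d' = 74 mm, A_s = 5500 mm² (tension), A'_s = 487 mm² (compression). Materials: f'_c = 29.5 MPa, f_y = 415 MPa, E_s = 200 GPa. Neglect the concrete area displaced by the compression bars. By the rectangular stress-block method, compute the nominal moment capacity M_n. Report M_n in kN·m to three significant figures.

M_n ≈ 1220 kN·m

Assume both tension and compression steel yield.
Net tension couple steel: A_s − A'_s = 5013 mm².
a = (A_s − A'_s) f_y / (0.85 f'_c b) = 2080395/(0.85 × 29.5 × 370) = 224.23 mm.
c = a/β₁ = 224.23/0.839 = 267.26 mm; ε'_s = 0.003(c − d')/c = 0.0022 ≥ f_y/E_s = 0.0021, so compression steel does yield.
M_n = (A_s − A'_s) f_y (d − a/2) + A'_s f_y (d − d') = [2080395 × (645 − 112.115) + 202105 × (645 − 74)] × 10⁻⁶ = 1108.61 + 115.40 = 1224.01 kN·m.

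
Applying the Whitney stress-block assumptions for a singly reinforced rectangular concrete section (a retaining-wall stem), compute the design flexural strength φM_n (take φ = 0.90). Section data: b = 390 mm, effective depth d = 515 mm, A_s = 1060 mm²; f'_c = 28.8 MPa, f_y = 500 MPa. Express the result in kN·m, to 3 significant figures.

T = A_s f_y = 1060 × 500 = 530000 N = 530 kN.
From C = T: a = T/(0.85 f'_c b) = 530000/(0.85 × 28.8 × 390) = 55.51 mm.
M_n = T(d − a/2) = 530 kN × (515 − 27.755) mm = 258.24 kN·m.
φM_n = 0.90 × 258.24 = 232.42 kN·m.

φM_n ≈ 232 kN·m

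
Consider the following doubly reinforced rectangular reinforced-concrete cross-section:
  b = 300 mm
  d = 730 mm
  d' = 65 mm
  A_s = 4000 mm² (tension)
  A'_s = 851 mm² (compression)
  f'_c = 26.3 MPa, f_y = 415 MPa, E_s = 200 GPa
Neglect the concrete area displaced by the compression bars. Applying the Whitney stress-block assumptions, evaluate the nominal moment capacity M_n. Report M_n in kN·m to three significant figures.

Assume both tension and compression steel yield.
Net tension couple steel: A_s − A'_s = 3149 mm².
a = (A_s − A'_s) f_y / (0.85 f'_c b) = 1306835/(0.85 × 26.3 × 300) = 194.86 mm.
c = a/β₁ = 194.86/0.85 = 229.25 mm; ε'_s = 0.003(c − d')/c = 0.0021 ≥ f_y/E_s = 0.0021, so compression steel does yield.
M_n = (A_s − A'_s) f_y (d − a/2) + A'_s f_y (d − d') = [1306835 × (730 − 97.43) + 353165 × (730 − 65)] × 10⁻⁶ = 826.66 + 234.85 = 1061.51 kN·m.

M_n ≈ 1060 kN·m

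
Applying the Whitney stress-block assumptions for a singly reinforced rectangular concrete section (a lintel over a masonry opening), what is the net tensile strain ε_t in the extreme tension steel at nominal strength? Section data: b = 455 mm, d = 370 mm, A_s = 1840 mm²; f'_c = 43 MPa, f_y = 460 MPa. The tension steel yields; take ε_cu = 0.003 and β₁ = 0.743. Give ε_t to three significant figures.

a = A_s f_y/(0.85 f'_c b) = 50.90 mm.
β₁ = 0.743, so c = a/β₁ = 50.90/0.743 = 68.51 mm.
From the linear strain diagram with ε_cu = 0.003: ε_t = 0.003 (d − c)/c = 0.003 × (370 − 68.51)/68.51 = 0.0132.
Since ε_t ≥ 0.005, the section is tension-controlled.

ε_t ≈ 0.0132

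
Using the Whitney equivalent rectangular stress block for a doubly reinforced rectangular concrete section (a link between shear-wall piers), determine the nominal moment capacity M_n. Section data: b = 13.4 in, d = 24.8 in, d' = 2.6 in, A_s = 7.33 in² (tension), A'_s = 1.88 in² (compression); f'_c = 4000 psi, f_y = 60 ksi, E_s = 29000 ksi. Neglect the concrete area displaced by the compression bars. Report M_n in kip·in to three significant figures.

M_n ≈ 9440 kip·in

Assume both steels yield.
a = (A_s − A'_s) f_y/(0.85 f'_c b) = (7.33 − 1.88) × 60/(0.85 × 4 × 13.4) = 7.177 in.
c = a/β₁ = 7.177/0.85 = 8.444 in; ε'_s = 0.003(c − d')/c = 0.0021 ≥ ε_y = 0.0021, so the compression steel yields.
M_n = (A_s − A'_s) f_y (d − a/2) + A'_s f_y (d − d') = 327 × (24.8 − 3.5885) + 112.8 × (24.8 − 2.6) = 6936.2 + 2504.2 = 9440.4 kip·in.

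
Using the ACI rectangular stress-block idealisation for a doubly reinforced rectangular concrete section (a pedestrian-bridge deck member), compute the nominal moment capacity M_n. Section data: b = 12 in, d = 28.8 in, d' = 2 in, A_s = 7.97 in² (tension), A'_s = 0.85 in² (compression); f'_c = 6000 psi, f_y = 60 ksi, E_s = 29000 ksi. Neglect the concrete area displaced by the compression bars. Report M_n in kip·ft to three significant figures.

Assume both steels yield.
a = (A_s − A'_s) f_y/(0.85 f'_c b) = (7.97 − 0.85) × 60/(0.85 × 6 × 12) = 6.980 in.
c = a/β₁ = 6.980/0.75 = 9.307 in; ε'_s = 0.003(c − d')/c = 0.0024 ≥ ε_y = 0.0021, so the compression steel yields.
M_n = (A_s − A'_s) f_y (d − a/2) + A'_s f_y (d − d') = 427.2 × (28.8 − 3.49) + 51 × (28.8 − 2) = 10812.4 + 1366.8 = 12179.2 kip·in = 12179.2/12 = 1014.93 kip·ft.

M_n ≈ 1010 kip·ft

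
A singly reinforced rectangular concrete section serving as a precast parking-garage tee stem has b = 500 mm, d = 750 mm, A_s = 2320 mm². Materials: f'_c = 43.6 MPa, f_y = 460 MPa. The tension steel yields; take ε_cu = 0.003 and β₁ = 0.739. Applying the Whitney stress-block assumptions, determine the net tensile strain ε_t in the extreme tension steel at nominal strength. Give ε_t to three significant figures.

a = A_s f_y/(0.85 f'_c b) = 57.59 mm.
β₁ = 0.739, so c = a/β₁ = 57.59/0.739 = 77.93 mm.
From the linear strain diagram with ε_cu = 0.003: ε_t = 0.003 (d − c)/c = 0.003 × (750 − 77.93)/77.93 = 0.0259.
Since ε_t ≥ 0.005, the section is tension-controlled.

ε_t ≈ 0.0259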